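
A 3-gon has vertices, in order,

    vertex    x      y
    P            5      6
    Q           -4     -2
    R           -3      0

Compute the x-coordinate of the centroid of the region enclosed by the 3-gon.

Apply the surveyor's formula. First the cross-terms c_i = x_i·y_{i+1} − x_{i+1}·y_i:
  14, -6, -18  ⇒  2A = -10, A = -5.
Then Σ (x_i + x_{i+1})·c_i = 20, so x̄ = 20 / (6·(-5)) = -2/3.

-2/3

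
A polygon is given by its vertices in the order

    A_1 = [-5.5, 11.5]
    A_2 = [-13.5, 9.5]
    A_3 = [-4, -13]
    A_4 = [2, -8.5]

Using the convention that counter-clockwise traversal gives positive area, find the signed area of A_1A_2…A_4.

176.375

Σ = (103) + (213.5) + (60) + (-23.75) = 352.75
Signed area = Σ/2 = 176.375 (positive ⇒ counter-clockwise traversal).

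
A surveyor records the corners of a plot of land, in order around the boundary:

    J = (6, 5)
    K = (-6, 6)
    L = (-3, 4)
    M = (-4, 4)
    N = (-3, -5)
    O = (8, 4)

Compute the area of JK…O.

70

Apply the shoelace (surveyor's) formula: 2A = Σ (x_i·y_{i+1} − x_{i+1}·y_i), indices taken mod 6.
Σ = (66) + (-6) + (4) + (32) + (28) + (16) = 140
Area = |Σ|/2 = 70.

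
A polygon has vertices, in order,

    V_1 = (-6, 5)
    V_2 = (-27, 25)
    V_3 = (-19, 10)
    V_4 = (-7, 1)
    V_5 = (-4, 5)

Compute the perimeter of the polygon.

68

|V_1V_2| = √((-21)² + (20)²) = √841 = 29
|V_2V_3| = √((8)² + (-15)²) = √289 = 17
|V_3V_4| = √((12)² + (-9)²) = √225 = 15
|V_4V_5| = √((3)² + (4)²) = √25 = 5
|V_5V_1| = √((-2)² + (0)²) = √4 = 2
Perimeter = 29 + 17 + 15 + 5 + 2 = 68.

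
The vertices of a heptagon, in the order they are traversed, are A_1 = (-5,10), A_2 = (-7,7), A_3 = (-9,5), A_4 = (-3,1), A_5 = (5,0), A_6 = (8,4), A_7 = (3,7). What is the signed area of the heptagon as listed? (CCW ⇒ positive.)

Apply the surveyor's formula: 2A = Σ (x_i·y_{i+1} − x_{i+1}·y_i), indices taken mod 7.
Σ = (35) + (28) + (6) + (-5) + (20) + (44) + (65) = 193
Signed area = Σ/2 = 96.5 (positive ⇒ counter-clockwise traversal).

96.5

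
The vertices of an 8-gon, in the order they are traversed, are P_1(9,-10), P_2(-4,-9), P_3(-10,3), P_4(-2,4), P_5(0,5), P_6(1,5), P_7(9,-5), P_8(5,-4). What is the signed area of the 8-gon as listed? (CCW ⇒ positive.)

Cross-terms: -121, -102, -34, -10, -5, -50, -11, -14  ⇒  Σ = -347
Signed area = Σ/2 = -173.5 (negative ⇒ clockwise traversal).

-173.5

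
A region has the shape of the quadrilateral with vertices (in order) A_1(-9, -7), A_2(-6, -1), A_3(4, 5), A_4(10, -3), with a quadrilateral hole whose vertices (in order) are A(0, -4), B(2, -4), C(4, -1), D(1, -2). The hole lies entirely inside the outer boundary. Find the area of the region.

103.5

Outer boundary:
Apply Gauss's area formula: 2A = Σ (x_i·y_{i+1} − x_{i+1}·y_i), indices taken mod 4.
A_1→A_2: (-9)(-1) − (-6)(-7) = -33
A_2→A_3: (-6)(5) − (4)(-1) = -26
A_3→A_4: (4)(-3) − (10)(5) = -62
A_4→A_1: (10)(-7) − (-9)(-3) = -97
Σ = -218
Area = |Σ|/2 = 109.
Hole:
A→B: (0)(-4) − (2)(-4) = 8
B→C: (2)(-1) − (4)(-4) = 14
C→D: (4)(-2) − (1)(-1) = -7
D→A: (1)(-4) − (0)(-2) = -4
Σ = 11
Area = |Σ|/2 = 5.5.
Net area = 109 − 5.5 = 103.5.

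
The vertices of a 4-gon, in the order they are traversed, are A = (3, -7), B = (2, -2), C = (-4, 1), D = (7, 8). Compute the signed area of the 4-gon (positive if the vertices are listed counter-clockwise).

-55

Cross-terms: 8, -6, -39, -73  ⇒  Σ = -110
Signed area = Σ/2 = -55 (negative ⇒ clockwise traversal).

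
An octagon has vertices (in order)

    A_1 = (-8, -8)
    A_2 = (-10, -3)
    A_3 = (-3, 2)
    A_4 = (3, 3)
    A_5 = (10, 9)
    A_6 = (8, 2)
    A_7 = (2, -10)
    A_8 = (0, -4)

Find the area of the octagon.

Cross-terms: -56, -29, -15, -3, -52, -84, -8, -32  ⇒  Σ = -279
Area = |Σ|/2 = 139.5.

139.5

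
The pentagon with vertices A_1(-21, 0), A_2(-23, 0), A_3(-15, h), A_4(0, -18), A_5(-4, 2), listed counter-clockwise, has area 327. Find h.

Write out the shoelace sum; only the two edges meeting at A_3 involve h:
2·Area = [((-23)·h − (-15)·0) + ((-15)·(-18) − 0·h)] + -30
       = -23·h + 240 = 654
⇒ h = -18.

-18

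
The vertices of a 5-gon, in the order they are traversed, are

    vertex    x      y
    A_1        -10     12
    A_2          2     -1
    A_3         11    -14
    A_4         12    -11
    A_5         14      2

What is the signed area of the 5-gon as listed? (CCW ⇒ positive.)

A_1→A_2: (-10)(-1) − (2)(12) = -14
A_2→A_3: (2)(-14) − (11)(-1) = -17
A_3→A_4: (11)(-11) − (12)(-14) = 47
A_4→A_5: (12)(2) − (14)(-11) = 178
A_5→A_1: (14)(12) − (-10)(2) = 188
Σ = 382
Signed area = Σ/2 = 191 (positive ⇒ counter-clockwise traversal).

191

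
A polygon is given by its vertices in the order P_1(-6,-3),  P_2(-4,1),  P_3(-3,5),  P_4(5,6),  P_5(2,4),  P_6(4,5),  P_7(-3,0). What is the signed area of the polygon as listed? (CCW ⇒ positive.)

Apply the surveyor's formula: 2A = Σ (x_i·y_{i+1} − x_{i+1}·y_i), indices taken mod 7.
Cross-terms: -18, -17, -43, 8, -6, 15, 9  ⇒  Σ = -52
Signed area = Σ/2 = -26 (negative ⇒ clockwise traversal).

-26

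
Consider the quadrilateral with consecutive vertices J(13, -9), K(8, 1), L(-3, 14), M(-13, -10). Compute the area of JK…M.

329.5

J→K: (13)(1) − (8)(-9) = 85
K→L: (8)(14) − (-3)(1) = 115
L→M: (-3)(-10) − (-13)(14) = 212
M→J: (-13)(-9) − (13)(-10) = 247
Σ = 659
Area = |Σ|/2 = 329.5.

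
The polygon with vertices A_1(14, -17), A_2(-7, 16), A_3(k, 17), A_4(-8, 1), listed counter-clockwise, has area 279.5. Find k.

Write out the shoelace sum; only the two edges meeting at A_3 involve k:
2·Area = [((-7)·17 − k·16) + (k·1 − (-8)·17)] + 227
       = -15·k + 244 = 559
⇒ k = -21.

-21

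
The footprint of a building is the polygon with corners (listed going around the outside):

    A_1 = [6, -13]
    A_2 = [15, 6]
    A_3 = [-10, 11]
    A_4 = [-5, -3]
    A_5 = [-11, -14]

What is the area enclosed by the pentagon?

Σ = (231) + (225) + (85) + (37) + (227) = 805
Area = |Σ|/2 = 402.5.

402.5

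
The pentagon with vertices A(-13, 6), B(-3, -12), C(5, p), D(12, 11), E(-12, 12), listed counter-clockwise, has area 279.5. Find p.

6

The doubled signed area Σ (x_i y_{i+1} − x_{i+1} y_i) is linear in p.
With p=0 it equals 649; the coefficient of p is -15 (from the two edges through C).
So -15·p + 649 = 2·279.5 = 559 ⇒ p = 6.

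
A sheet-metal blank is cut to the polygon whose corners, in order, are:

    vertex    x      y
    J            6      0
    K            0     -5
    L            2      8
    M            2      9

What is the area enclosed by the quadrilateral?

36

Apply Gauss's area formula: 2A = Σ (x_i·y_{i+1} − x_{i+1}·y_i), indices taken mod 4.
Σ = (-30) + (10) + (2) + (-54) = -72
Area = |Σ|/2 = 36.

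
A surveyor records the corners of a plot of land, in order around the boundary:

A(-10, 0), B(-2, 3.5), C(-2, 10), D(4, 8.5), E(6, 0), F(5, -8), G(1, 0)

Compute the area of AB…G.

98

A→B: (-10)(3.5) − (-2)(0) = -35
B→C: (-2)(10) − (-2)(3.5) = -13
C→D: (-2)(8.5) − (4)(10) = -57
D→E: (4)(0) − (6)(8.5) = -51
E→F: (6)(-8) − (5)(0) = -48
F→G: (5)(0) − (1)(-8) = 8
G→A: (1)(0) − (-10)(0) = 0
Σ = -196
Area = |Σ|/2 = 98.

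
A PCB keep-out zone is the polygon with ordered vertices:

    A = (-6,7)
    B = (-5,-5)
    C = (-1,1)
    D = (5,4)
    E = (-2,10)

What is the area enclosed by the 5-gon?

Cross-terms: 65, -10, -9, 58, 46  ⇒  Σ = 150
Area = |Σ|/2 = 75.

75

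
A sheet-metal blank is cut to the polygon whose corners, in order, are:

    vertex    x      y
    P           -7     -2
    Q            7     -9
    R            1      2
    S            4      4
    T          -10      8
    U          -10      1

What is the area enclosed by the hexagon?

132.5

Σ = (77) + (23) + (-4) + (72) + (70) + (27) = 265
Area = |Σ|/2 = 132.5.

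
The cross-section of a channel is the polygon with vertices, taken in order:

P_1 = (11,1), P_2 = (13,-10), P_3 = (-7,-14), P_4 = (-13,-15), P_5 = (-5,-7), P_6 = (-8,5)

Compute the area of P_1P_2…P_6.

290

Apply the shoelace (surveyor's) formula: 2A = Σ (x_i·y_{i+1} − x_{i+1}·y_i), indices taken mod 6.
Σ = (-123) + (-252) + (-77) + (16) + (-81) + (-63) = -580
Area = |Σ|/2 = 290.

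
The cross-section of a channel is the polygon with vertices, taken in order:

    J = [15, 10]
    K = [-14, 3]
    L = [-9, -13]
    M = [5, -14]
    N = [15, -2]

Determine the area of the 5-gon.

482.5

J→K: (15)(3) − (-14)(10) = 185
K→L: (-14)(-13) − (-9)(3) = 209
L→M: (-9)(-14) − (5)(-13) = 191
M→N: (5)(-2) − (15)(-14) = 200
N→J: (15)(10) − (15)(-2) = 180
Σ = 965
Area = |Σ|/2 = 482.5.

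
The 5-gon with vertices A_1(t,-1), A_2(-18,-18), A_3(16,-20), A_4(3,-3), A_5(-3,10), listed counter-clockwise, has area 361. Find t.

-2

Write out the shoelace sum; only the two edges meeting at A_1 involve t:
2·Area = [((-3)·(-1) − t·10) + (t·(-18) − (-18)·(-1))] + 681
       = -28·t + 666 = 722
⇒ t = -2.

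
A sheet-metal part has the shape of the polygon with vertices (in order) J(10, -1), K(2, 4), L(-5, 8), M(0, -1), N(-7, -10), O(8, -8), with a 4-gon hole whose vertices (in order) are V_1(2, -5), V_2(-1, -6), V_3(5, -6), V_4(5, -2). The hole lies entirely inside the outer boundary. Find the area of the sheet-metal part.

133

Outer boundary:
Apply the shoelace (surveyor's) formula: 2A = Σ (x_i·y_{i+1} − x_{i+1}·y_i), indices taken mod 6.
J→K: (10)(4) − (2)(-1) = 42
K→L: (2)(8) − (-5)(4) = 36
L→M: (-5)(-1) − (0)(8) = 5
M→N: (0)(-10) − (-7)(-1) = -7
N→O: (-7)(-8) − (8)(-10) = 136
O→J: (8)(-1) − (10)(-8) = 72
Σ = 284
Area = |Σ|/2 = 142.
Hole:
Cross-terms: -17, 36, 20, -21  ⇒  Σ = 18
Area = |Σ|/2 = 9.
Net area = 142 − 9 = 133.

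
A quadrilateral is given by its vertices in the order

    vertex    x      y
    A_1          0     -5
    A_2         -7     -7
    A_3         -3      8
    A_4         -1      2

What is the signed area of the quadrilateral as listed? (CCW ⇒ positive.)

Σ = (-35) + (-77) + (2) + (5) = -105
Signed area = Σ/2 = -52.5 (negative ⇒ clockwise traversal).

-52.5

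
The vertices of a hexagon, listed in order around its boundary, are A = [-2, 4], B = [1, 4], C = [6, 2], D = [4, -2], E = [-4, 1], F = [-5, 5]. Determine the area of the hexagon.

41.5

Σ = (-12) + (-22) + (-20) + (-4) + (-15) + (-10) = -83
Area = |Σ|/2 = 41.5.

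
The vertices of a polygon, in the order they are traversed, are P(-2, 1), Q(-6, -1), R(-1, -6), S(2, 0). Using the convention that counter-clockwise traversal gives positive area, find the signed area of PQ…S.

Σ = (8) + (35) + (12) + (2) = 57
Signed area = Σ/2 = 28.5 (positive ⇒ counter-clockwise traversal).

28.5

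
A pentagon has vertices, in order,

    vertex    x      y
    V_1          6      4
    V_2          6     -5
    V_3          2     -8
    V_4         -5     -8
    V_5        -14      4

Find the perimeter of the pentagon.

|V_1V_2| = √((0)² + (-9)²) = √81 = 9
|V_2V_3| = √((-4)² + (-3)²) = √25 = 5
|V_3V_4| = √((-7)² + (0)²) = √49 = 7
|V_4V_5| = √((-9)² + (12)²) = √225 = 15
|V_5V_1| = √((20)² + (0)²) = √400 = 20
Perimeter = 9 + 5 + 7 + 15 + 20 = 56.

56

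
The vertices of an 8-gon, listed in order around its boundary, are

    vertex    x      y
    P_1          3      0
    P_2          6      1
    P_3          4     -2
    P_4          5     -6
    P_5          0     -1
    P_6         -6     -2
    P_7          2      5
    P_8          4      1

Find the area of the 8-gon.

Cross-terms: 3, -16, -14, -5, -6, -26, -18, -3  ⇒  Σ = -85
Area = |Σ|/2 = 42.5.

42.5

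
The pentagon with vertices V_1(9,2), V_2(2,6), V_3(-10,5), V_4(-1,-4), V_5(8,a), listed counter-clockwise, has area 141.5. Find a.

-7

Write out the shoelace sum; only the two edges meeting at V_5 involve a:
2·Area = [((-1)·a − 8·(-4)) + (8·2 − 9·a)] + 165
       = -10·a + 213 = 283
⇒ a = -7.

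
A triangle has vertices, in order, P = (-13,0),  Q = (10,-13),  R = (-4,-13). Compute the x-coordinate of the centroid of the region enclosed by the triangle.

-7/3

Apply Gauss's area formula. First the cross-terms c_i = x_i·y_{i+1} − x_{i+1}·y_i:
  169, -182, -169  ⇒  2A = -182, A = -91.
Then Σ (x_i + x_{i+1})·c_i = 1274, so x̄ = 1274 / (6·(-91)) = -7/3.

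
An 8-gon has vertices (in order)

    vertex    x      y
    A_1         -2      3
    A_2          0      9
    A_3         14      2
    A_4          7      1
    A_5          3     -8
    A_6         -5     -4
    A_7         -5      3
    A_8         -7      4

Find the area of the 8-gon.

Apply the surveyor's formula: 2A = Σ (x_i·y_{i+1} − x_{i+1}·y_i), indices taken mod 8.
Σ = (-18) + (-126) + (0) + (-59) + (-52) + (-35) + (1) + (-13) = -302
Area = |Σ|/2 = 151.

151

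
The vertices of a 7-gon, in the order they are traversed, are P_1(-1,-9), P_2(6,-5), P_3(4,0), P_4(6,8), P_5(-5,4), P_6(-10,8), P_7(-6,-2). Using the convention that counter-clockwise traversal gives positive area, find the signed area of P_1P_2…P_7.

P_1→P_2: (-1)(-5) − (6)(-9) = 59
P_2→P_3: (6)(0) − (4)(-5) = 20
P_3→P_4: (4)(8) − (6)(0) = 32
P_4→P_5: (6)(4) − (-5)(8) = 64
P_5→P_6: (-5)(8) − (-10)(4) = 0
P_6→P_7: (-10)(-2) − (-6)(8) = 68
P_7→P_1: (-6)(-9) − (-1)(-2) = 52
Σ = 295
Signed area = Σ/2 = 147.5 (positive ⇒ counter-clockwise traversal).

147.5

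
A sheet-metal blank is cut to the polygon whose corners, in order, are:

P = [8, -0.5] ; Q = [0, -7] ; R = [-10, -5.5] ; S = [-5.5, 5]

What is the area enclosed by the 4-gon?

Apply the surveyor's formula: 2A = Σ (x_i·y_{i+1} − x_{i+1}·y_i), indices taken mod 4.
P→Q: (8)(-7) − (0)(-0.5) = -56
Q→R: (0)(-5.5) − (-10)(-7) = -70
R→S: (-10)(5) − (-5.5)(-5.5) = -80.25
S→P: (-5.5)(-0.5) − (8)(5) = -37.25
Σ = -243.5
Area = |Σ|/2 = 121.75.

121.75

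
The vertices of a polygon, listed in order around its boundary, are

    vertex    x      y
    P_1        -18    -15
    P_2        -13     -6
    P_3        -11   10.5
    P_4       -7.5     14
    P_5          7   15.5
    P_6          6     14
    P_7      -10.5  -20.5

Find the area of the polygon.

380.75

P_1→P_2: (-18)(-6) − (-13)(-15) = -87
P_2→P_3: (-13)(10.5) − (-11)(-6) = -202.5
P_3→P_4: (-11)(14) − (-7.5)(10.5) = -75.25
P_4→P_5: (-7.5)(15.5) − (7)(14) = -214.25
P_5→P_6: (7)(14) − (6)(15.5) = 5
P_6→P_7: (6)(-20.5) − (-10.5)(14) = 24
P_7→P_1: (-10.5)(-15) − (-18)(-20.5) = -211.5
Σ = -761.5
Area = |Σ|/2 = 380.75.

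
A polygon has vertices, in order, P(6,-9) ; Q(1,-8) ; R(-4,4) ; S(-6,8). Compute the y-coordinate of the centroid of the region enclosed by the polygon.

Apply the surveyor's formula. First the cross-terms c_i = x_i·y_{i+1} − x_{i+1}·y_i:
  -39, -28, -8, 6  ⇒  2A = -69, A = -34.5.
Then Σ (y_i + y_{i+1})·c_i = 673, so ȳ = 673 / (6·(-34.5)) = -673/207.

-673/207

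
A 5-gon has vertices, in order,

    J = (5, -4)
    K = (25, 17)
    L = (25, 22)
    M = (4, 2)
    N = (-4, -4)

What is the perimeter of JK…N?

82

|JK| = √((20)² + (21)²) = √841 = 29
|KL| = √((0)² + (5)²) = √25 = 5
|LM| = √((-21)² + (-20)²) = √841 = 29
|MN| = √((-8)² + (-6)²) = √100 = 10
|NJ| = √((9)² + (0)²) = √81 = 9
Perimeter = 29 + 5 + 29 + 10 + 9 = 82.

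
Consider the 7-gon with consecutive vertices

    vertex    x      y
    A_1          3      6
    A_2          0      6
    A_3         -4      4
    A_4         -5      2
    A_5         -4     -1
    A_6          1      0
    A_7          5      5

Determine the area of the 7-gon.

Apply the shoelace (surveyor's) formula: 2A = Σ (x_i·y_{i+1} − x_{i+1}·y_i), indices taken mod 7.
Cross-terms: 18, 24, 12, 13, 1, 5, 15  ⇒  Σ = 88
Area = |Σ|/2 = 44.

44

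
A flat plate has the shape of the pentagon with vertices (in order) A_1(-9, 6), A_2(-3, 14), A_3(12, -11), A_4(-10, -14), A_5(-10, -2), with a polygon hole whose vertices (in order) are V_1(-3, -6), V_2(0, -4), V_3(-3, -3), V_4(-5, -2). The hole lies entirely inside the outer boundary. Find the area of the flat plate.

352

Outer boundary:
Σ = (-108) + (-135) + (-278) + (-120) + (-78) = -719
Area = |Σ|/2 = 359.5.
Hole:
Apply the shoelace (surveyor's) formula: 2A = Σ (x_i·y_{i+1} − x_{i+1}·y_i), indices taken mod 4.
Σ = (12) + (-12) + (-9) + (24) = 15
Area = |Σ|/2 = 7.5.
Net area = 359.5 − 7.5 = 352.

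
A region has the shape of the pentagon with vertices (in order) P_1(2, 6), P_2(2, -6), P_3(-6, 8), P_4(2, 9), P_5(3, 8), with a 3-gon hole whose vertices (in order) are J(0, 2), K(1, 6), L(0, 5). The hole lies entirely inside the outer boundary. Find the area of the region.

60

Outer boundary:
Apply Gauss's area formula: 2A = Σ (x_i·y_{i+1} − x_{i+1}·y_i), indices taken mod 5.
Cross-terms: -24, -20, -70, -11, 2  ⇒  Σ = -123
Area = |Σ|/2 = 61.5.
Hole:
Apply the shoelace (surveyor's) formula: 2A = Σ (x_i·y_{i+1} − x_{i+1}·y_i), indices taken mod 3.
Σ = (-2) + (5) + (0) = 3
Area = |Σ|/2 = 1.5.
Net area = 61.5 − 1.5 = 60.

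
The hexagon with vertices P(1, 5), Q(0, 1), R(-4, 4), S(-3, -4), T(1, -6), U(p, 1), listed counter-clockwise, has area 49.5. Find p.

4

The doubled signed area Σ (x_i y_{i+1} − x_{i+1} y_i) is linear in p.
With p=0 it equals 55; the coefficient of p is 11 (from the two edges through U).
So 11·p + 55 = 2·49.5 = 99 ⇒ p = 4.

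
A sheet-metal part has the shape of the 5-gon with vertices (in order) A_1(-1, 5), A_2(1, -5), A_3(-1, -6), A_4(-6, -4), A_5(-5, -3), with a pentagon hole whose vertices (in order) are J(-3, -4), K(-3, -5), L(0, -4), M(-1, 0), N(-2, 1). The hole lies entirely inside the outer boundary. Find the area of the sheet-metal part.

Outer boundary:
Apply the shoelace formula: 2A = Σ (x_i·y_{i+1} − x_{i+1}·y_i), indices taken mod 5.
Σ = (0) + (-11) + (-32) + (-2) + (-28) = -73
Area = |Σ|/2 = 36.5.
Hole:
Apply Gauss's area formula: 2A = Σ (x_i·y_{i+1} − x_{i+1}·y_i), indices taken mod 5.
J→K: (-3)(-5) − (-3)(-4) = 3
K→L: (-3)(-4) − (0)(-5) = 12
L→M: (0)(0) − (-1)(-4) = -4
M→N: (-1)(1) − (-2)(0) = -1
N→J: (-2)(-4) − (-3)(1) = 11
Σ = 21
Area = |Σ|/2 = 10.5.
Net area = 36.5 − 10.5 = 26.

26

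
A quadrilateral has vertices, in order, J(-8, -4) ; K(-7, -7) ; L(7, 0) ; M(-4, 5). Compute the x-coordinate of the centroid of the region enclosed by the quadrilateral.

-47/24

Apply Gauss's area formula. First the cross-terms c_i = x_i·y_{i+1} − x_{i+1}·y_i:
  28, 49, 35, 56  ⇒  2A = 168, A = 84.
Then Σ (x_i + x_{i+1})·c_i = -987, so x̄ = -987 / (6·84) = -47/24.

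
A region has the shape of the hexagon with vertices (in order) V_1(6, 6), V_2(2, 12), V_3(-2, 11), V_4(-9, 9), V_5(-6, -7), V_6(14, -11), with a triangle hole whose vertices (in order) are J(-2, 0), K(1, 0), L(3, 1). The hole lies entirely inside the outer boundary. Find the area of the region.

Outer boundary:
V_1→V_2: (6)(12) − (2)(6) = 60
V_2→V_3: (2)(11) − (-2)(12) = 46
V_3→V_4: (-2)(9) − (-9)(11) = 81
V_4→V_5: (-9)(-7) − (-6)(9) = 117
V_5→V_6: (-6)(-11) − (14)(-7) = 164
V_6→V_1: (14)(6) − (6)(-11) = 150
Σ = 618
Area = |Σ|/2 = 309.
Hole:
Σ = (0) + (1) + (2) = 3
Area = |Σ|/2 = 1.5.
Net area = 309 − 1.5 = 307.5.

307.5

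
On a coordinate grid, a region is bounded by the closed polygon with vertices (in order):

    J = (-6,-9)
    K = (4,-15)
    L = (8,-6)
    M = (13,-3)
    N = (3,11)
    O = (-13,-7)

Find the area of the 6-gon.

312.5

Apply the shoelace formula: 2A = Σ (x_i·y_{i+1} − x_{i+1}·y_i), indices taken mod 6.
Σ = (126) + (96) + (54) + (152) + (122) + (75) = 625
Area = |Σ|/2 = 312.5.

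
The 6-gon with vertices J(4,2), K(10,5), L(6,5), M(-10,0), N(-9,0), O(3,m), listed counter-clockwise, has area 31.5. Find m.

The doubled signed area Σ (x_i y_{i+1} − x_{i+1} y_i) is linear in m.
With m=0 it equals 76; the coefficient of m is -13 (from the two edges through O).
So -13·m + 76 = 2·31.5 = 63 ⇒ m = 1.

1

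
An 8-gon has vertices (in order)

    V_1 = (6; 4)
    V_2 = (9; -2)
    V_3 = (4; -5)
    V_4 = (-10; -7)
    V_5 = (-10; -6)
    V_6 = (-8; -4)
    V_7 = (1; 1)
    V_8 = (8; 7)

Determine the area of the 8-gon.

Apply the shoelace (surveyor's) formula: 2A = Σ (x_i·y_{i+1} − x_{i+1}·y_i), indices taken mod 8.
Cross-terms: -48, -37, -78, -10, -8, -4, -1, -10  ⇒  Σ = -196
Area = |Σ|/2 = 98.

98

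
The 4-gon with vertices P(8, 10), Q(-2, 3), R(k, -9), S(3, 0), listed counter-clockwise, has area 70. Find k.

-7

The doubled signed area Σ (x_i y_{i+1} − x_{i+1} y_i) is linear in k.
With k=0 it equals 119; the coefficient of k is -3 (from the two edges through R).
So -3·k + 119 = 2·70 = 140 ⇒ k = -7.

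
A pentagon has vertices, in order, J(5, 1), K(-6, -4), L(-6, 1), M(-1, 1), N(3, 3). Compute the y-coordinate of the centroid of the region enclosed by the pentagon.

Apply the shoelace (surveyor's) formula. First the cross-terms c_i = x_i·y_{i+1} − x_{i+1}·y_i:
  -14, -30, -5, -6, -12  ⇒  2A = -67, A = -33.5.
Then Σ (y_i + y_{i+1})·c_i = 50, so ȳ = 50 / (6·(-33.5)) = -50/201.

-50/201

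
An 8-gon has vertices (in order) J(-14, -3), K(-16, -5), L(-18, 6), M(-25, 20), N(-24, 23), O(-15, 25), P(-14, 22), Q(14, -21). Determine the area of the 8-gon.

527

Apply Gauss's area formula: 2A = Σ (x_i·y_{i+1} − x_{i+1}·y_i), indices taken mod 8.
Σ = (22) + (-186) + (-210) + (-95) + (-255) + (20) + (-14) + (-336) = -1054
Area = |Σ|/2 = 527.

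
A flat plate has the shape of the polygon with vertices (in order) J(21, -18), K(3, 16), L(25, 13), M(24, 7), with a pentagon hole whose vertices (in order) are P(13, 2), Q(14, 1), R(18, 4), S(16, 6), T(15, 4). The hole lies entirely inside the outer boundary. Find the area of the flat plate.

334

Outer boundary:
Apply the surveyor's formula: 2A = Σ (x_i·y_{i+1} − x_{i+1}·y_i), indices taken mod 4.
Σ = (390) + (-361) + (-137) + (-579) = -687
Area = |Σ|/2 = 343.5.
Hole:
P→Q: (13)(1) − (14)(2) = -15
Q→R: (14)(4) − (18)(1) = 38
R→S: (18)(6) − (16)(4) = 44
S→T: (16)(4) − (15)(6) = -26
T→P: (15)(2) − (13)(4) = -22
Σ = 19
Area = |Σ|/2 = 9.5.
Net area = 343.5 − 9.5 = 334.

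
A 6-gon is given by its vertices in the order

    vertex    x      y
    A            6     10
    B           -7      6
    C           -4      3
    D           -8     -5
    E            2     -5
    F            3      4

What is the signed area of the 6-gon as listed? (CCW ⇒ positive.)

116

Apply Gauss's area formula: 2A = Σ (x_i·y_{i+1} − x_{i+1}·y_i), indices taken mod 6.
A→B: (6)(6) − (-7)(10) = 106
B→C: (-7)(3) − (-4)(6) = 3
C→D: (-4)(-5) − (-8)(3) = 44
D→E: (-8)(-5) − (2)(-5) = 50
E→F: (2)(4) − (3)(-5) = 23
F→A: (3)(10) − (6)(4) = 6
Σ = 232
Signed area = Σ/2 = 116 (positive ⇒ counter-clockwise traversal).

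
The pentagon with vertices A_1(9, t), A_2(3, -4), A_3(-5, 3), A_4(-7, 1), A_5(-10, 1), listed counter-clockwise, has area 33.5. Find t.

Write out the shoelace sum; only the two edges meeting at A_1 involve t:
2·Area = [((-10)·t − 9·1) + (9·(-4) − 3·t)] + 8
       = -13·t + -37 = 67
⇒ t = -8.

-8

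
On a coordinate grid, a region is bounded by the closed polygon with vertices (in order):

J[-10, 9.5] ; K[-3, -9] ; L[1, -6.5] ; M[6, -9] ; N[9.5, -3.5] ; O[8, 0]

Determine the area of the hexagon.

Apply the shoelace formula: 2A = Σ (x_i·y_{i+1} − x_{i+1}·y_i), indices taken mod 6.
J→K: (-10)(-9) − (-3)(9.5) = 118.5
K→L: (-3)(-6.5) − (1)(-9) = 28.5
L→M: (1)(-9) − (6)(-6.5) = 30
M→N: (6)(-3.5) − (9.5)(-9) = 64.5
N→O: (9.5)(0) − (8)(-3.5) = 28
O→J: (8)(9.5) − (-10)(0) = 76
Σ = 345.5
Area = |Σ|/2 = 172.75.

172.75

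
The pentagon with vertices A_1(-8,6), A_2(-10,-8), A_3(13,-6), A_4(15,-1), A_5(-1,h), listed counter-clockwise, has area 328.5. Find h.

The doubled signed area Σ (x_i y_{i+1} − x_{i+1} y_i) is linear in h.
With h=0 it equals 358; the coefficient of h is 23 (from the two edges through A_5).
So 23·h + 358 = 2·328.5 = 657 ⇒ h = 13.

13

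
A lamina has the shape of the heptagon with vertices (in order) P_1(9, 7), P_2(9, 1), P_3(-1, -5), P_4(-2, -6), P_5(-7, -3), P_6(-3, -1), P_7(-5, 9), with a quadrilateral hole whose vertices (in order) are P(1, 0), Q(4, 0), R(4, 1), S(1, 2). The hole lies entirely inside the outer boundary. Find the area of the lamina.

Outer boundary:
Apply the shoelace formula: 2A = Σ (x_i·y_{i+1} − x_{i+1}·y_i), indices taken mod 7.
P_1→P_2: (9)(1) − (9)(7) = -54
P_2→P_3: (9)(-5) − (-1)(1) = -44
P_3→P_4: (-1)(-6) − (-2)(-5) = -4
P_4→P_5: (-2)(-3) − (-7)(-6) = -36
P_5→P_6: (-7)(-1) − (-3)(-3) = -2
P_6→P_7: (-3)(9) − (-5)(-1) = -32
P_7→P_1: (-5)(7) − (9)(9) = -116
Σ = -288
Area = |Σ|/2 = 144.
Hole:
Apply the shoelace formula: 2A = Σ (x_i·y_{i+1} − x_{i+1}·y_i), indices taken mod 4.
Cross-terms: 0, 4, 7, -2  ⇒  Σ = 9
Area = |Σ|/2 = 4.5.
Net area = 144 − 4.5 = 139.5.

139.5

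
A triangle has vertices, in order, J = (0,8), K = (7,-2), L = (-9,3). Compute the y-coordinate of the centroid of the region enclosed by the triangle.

3

Apply the shoelace (surveyor's) formula. First the cross-terms c_i = x_i·y_{i+1} − x_{i+1}·y_i:
  -56, 3, -72  ⇒  2A = -125, A = -62.5.
Then Σ (y_i + y_{i+1})·c_i = -1125, so ȳ = -1125 / (6·(-62.5)) = 3.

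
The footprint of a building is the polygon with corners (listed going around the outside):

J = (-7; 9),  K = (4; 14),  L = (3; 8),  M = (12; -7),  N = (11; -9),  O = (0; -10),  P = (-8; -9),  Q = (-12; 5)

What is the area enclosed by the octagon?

351.5

Apply the surveyor's formula: 2A = Σ (x_i·y_{i+1} − x_{i+1}·y_i), indices taken mod 8.
Σ = (-134) + (-10) + (-117) + (-31) + (-110) + (-80) + (-148) + (-73) = -703
Area = |Σ|/2 = 351.5.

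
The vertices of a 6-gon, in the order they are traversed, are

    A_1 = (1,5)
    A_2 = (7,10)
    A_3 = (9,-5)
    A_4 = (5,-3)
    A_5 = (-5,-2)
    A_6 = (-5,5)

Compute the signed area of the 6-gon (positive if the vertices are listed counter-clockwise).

Apply Gauss's area formula: 2A = Σ (x_i·y_{i+1} − x_{i+1}·y_i), indices taken mod 6.
Σ = (-25) + (-125) + (-2) + (-25) + (-35) + (-30) = -242
Signed area = Σ/2 = -121 (negative ⇒ clockwise traversal).

-121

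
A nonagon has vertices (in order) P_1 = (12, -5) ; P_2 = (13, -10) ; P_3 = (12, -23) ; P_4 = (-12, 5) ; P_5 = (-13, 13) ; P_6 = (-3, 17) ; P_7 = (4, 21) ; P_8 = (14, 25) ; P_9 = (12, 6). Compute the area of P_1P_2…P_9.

Apply the shoelace formula: 2A = Σ (x_i·y_{i+1} − x_{i+1}·y_i), indices taken mod 9.
P_1→P_2: (12)(-10) − (13)(-5) = -55
P_2→P_3: (13)(-23) − (12)(-10) = -179
P_3→P_4: (12)(5) − (-12)(-23) = -216
P_4→P_5: (-12)(13) − (-13)(5) = -91
P_5→P_6: (-13)(17) − (-3)(13) = -182
P_6→P_7: (-3)(21) − (4)(17) = -131
P_7→P_8: (4)(25) − (14)(21) = -194
P_8→P_9: (14)(6) − (12)(25) = -216
P_9→P_1: (12)(-5) − (12)(6) = -132
Σ = -1396
Area = |Σ|/2 = 698.

698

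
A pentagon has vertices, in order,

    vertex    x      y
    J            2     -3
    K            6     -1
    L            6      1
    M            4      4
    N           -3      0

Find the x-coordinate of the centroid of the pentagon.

Apply the shoelace (surveyor's) formula. First the cross-terms c_i = x_i·y_{i+1} − x_{i+1}·y_i:
  16, 12, 20, 12, 9  ⇒  2A = 69, A = 34.5.
Then Σ (x_i + x_{i+1})·c_i = 475, so x̄ = 475 / (6·34.5) = 475/207.

475/207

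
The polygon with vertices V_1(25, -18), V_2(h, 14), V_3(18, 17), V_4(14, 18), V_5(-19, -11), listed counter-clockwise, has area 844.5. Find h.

20

The doubled signed area Σ (x_i y_{i+1} − x_{i+1} y_i) is linear in h.
With h=0 it equals 989; the coefficient of h is 35 (from the two edges through V_2).
So 35·h + 989 = 2·844.5 = 1689 ⇒ h = 20.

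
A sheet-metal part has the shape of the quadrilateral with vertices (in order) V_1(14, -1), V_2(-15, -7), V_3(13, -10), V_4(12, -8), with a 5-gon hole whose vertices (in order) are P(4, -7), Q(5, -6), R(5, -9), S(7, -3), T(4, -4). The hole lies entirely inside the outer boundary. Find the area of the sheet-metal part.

Outer boundary:
Cross-terms: -113, 241, 16, 100  ⇒  Σ = 244
Area = |Σ|/2 = 122.
Hole:
Apply Gauss's area formula: 2A = Σ (x_i·y_{i+1} − x_{i+1}·y_i), indices taken mod 5.
Cross-terms: 11, -15, 48, -16, -12  ⇒  Σ = 16
Area = |Σ|/2 = 8.
Net area = 122 − 8 = 114.

114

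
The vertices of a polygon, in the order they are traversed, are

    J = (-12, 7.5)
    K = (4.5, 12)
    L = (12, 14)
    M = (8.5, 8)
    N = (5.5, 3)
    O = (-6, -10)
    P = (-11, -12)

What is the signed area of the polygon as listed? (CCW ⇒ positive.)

Apply the shoelace (surveyor's) formula: 2A = Σ (x_i·y_{i+1} − x_{i+1}·y_i), indices taken mod 7.
Σ = (-177.75) + (-81) + (-23) + (-18.5) + (-37) + (-38) + (-226.5) = -601.75
Signed area = Σ/2 = -300.875 (negative ⇒ clockwise traversal).

-300.875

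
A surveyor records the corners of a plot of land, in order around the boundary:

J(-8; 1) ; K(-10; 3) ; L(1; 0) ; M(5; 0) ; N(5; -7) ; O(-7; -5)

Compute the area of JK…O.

Cross-terms: -14, -3, 0, -35, -74, -47  ⇒  Σ = -173
Area = |Σ|/2 = 86.5.

86.5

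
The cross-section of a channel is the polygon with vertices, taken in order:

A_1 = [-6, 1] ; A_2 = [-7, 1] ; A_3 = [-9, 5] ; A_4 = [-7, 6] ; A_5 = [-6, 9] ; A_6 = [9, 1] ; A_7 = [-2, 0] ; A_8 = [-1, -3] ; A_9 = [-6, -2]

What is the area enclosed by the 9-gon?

92

Apply Gauss's area formula: 2A = Σ (x_i·y_{i+1} − x_{i+1}·y_i), indices taken mod 9.
Σ = (1) + (-26) + (-19) + (-27) + (-87) + (2) + (6) + (-16) + (-18) = -184
Area = |Σ|/2 = 92.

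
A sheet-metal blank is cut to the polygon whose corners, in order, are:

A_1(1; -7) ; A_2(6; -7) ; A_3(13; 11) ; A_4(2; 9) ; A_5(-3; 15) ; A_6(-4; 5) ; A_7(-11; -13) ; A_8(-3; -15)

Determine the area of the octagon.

329

A_1→A_2: (1)(-7) − (6)(-7) = 35
A_2→A_3: (6)(11) − (13)(-7) = 157
A_3→A_4: (13)(9) − (2)(11) = 95
A_4→A_5: (2)(15) − (-3)(9) = 57
A_5→A_6: (-3)(5) − (-4)(15) = 45
A_6→A_7: (-4)(-13) − (-11)(5) = 107
A_7→A_8: (-11)(-15) − (-3)(-13) = 126
A_8→A_1: (-3)(-7) − (1)(-15) = 36
Σ = 658
Area = |Σ|/2 = 329.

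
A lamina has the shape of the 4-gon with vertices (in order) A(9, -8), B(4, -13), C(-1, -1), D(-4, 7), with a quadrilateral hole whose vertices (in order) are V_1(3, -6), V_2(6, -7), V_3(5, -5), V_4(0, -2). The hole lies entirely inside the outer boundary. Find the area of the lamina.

64

Outer boundary:
Cross-terms: -85, -17, -11, -31  ⇒  Σ = -144
Area = |Σ|/2 = 72.
Hole:
Apply the shoelace (surveyor's) formula: 2A = Σ (x_i·y_{i+1} − x_{i+1}·y_i), indices taken mod 4.
V_1→V_2: (3)(-7) − (6)(-6) = 15
V_2→V_3: (6)(-5) − (5)(-7) = 5
V_3→V_4: (5)(-2) − (0)(-5) = -10
V_4→V_1: (0)(-6) − (3)(-2) = 6
Σ = 16
Area = |Σ|/2 = 8.
Net area = 72 − 8 = 64.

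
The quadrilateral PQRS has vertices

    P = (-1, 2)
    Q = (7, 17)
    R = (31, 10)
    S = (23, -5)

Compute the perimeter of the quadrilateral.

|PQ| = √((8)² + (15)²) = √289 = 17
|QR| = √((24)² + (-7)²) = √625 = 25
|RS| = √((-8)² + (-15)²) = √289 = 17
|SP| = √((-24)² + (7)²) = √625 = 25
Perimeter = 17 + 25 + 17 + 25 = 84.

84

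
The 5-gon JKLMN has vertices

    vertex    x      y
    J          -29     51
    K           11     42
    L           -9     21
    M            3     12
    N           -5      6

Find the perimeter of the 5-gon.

146

|JK| = √((40)² + (-9)²) = √1681 = 41
|KL| = √((-20)² + (-21)²) = √841 = 29
|LM| = √((12)² + (-9)²) = √225 = 15
|MN| = √((-8)² + (-6)²) = √100 = 10
|NJ| = √((-24)² + (45)²) = √2601 = 51
Perimeter = 41 + 29 + 15 + 10 + 51 = 146.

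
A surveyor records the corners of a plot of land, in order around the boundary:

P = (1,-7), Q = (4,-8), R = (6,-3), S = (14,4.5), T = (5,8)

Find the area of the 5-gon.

85.75

Σ = (20) + (36) + (69) + (89.5) + (-43) = 171.5
Area = |Σ|/2 = 85.75.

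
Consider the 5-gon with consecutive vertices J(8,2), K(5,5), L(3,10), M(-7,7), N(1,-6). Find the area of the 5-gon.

120.5

J→K: (8)(5) − (5)(2) = 30
K→L: (5)(10) − (3)(5) = 35
L→M: (3)(7) − (-7)(10) = 91
M→N: (-7)(-6) − (1)(7) = 35
N→J: (1)(2) − (8)(-6) = 50
Σ = 241
Area = |Σ|/2 = 120.5.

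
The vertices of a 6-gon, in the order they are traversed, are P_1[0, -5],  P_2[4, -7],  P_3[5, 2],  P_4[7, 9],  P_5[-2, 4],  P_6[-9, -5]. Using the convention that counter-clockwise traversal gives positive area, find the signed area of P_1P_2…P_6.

115.5

Apply the surveyor's formula: 2A = Σ (x_i·y_{i+1} − x_{i+1}·y_i), indices taken mod 6.
Cross-terms: 20, 43, 31, 46, 46, 45  ⇒  Σ = 231
Signed area = Σ/2 = 115.5 (positive ⇒ counter-clockwise traversal).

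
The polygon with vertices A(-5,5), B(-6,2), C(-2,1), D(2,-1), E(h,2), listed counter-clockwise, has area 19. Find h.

1

Write out the shoelace sum; only the two edges meeting at E involve h:
2·Area = [(2·2 − h·(-1)) + (h·5 − (-5)·2)] + 18
       = 6·h + 32 = 38
⇒ h = 1.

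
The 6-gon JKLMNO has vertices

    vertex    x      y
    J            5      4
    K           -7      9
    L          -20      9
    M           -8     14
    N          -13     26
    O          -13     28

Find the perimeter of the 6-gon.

84

|JK| = √((-12)² + (5)²) = √169 = 13
|KL| = √((-13)² + (0)²) = √169 = 13
|LM| = √((12)² + (5)²) = √169 = 13
|MN| = √((-5)² + (12)²) = √169 = 13
|NO| = √((0)² + (2)²) = √4 = 2
|OJ| = √((18)² + (-24)²) = √900 = 30
Perimeter = 13 + 13 + 13 + 13 + 2 + 30 = 84.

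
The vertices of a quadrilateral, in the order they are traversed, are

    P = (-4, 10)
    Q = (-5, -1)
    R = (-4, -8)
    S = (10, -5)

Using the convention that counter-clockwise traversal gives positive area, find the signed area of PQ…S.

135

Apply Gauss's area formula: 2A = Σ (x_i·y_{i+1} − x_{i+1}·y_i), indices taken mod 4.
Cross-terms: 54, 36, 100, 80  ⇒  Σ = 270
Signed area = Σ/2 = 135 (positive ⇒ counter-clockwise traversal).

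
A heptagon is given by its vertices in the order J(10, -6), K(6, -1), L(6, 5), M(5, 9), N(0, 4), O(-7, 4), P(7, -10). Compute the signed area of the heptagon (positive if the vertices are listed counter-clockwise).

119.5

Apply the shoelace formula: 2A = Σ (x_i·y_{i+1} − x_{i+1}·y_i), indices taken mod 7.
Cross-terms: 26, 36, 29, 20, 28, 42, 58  ⇒  Σ = 239
Signed area = Σ/2 = 119.5 (positive ⇒ counter-clockwise traversal).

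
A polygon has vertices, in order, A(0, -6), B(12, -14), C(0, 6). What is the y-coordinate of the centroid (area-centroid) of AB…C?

Apply the shoelace formula. First the cross-terms c_i = x_i·y_{i+1} − x_{i+1}·y_i:
  72, 72, 0  ⇒  2A = 144, A = 72.
Then Σ (y_i + y_{i+1})·c_i = -2016, so ȳ = -2016 / (6·72) = -14/3.

-14/3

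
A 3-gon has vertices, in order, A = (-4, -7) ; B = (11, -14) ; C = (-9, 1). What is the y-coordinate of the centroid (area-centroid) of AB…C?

Apply the surveyor's formula. First the cross-terms c_i = x_i·y_{i+1} − x_{i+1}·y_i:
  133, -115, 67  ⇒  2A = 85, A = 42.5.
Then Σ (y_i + y_{i+1})·c_i = -1700, so ȳ = -1700 / (6·42.5) = -20/3.

-20/3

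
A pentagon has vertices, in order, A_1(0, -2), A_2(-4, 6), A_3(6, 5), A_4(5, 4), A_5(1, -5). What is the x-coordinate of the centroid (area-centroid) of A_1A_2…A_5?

Apply the shoelace formula. First the cross-terms c_i = x_i·y_{i+1} − x_{i+1}·y_i:
  -8, -56, -1, -29, -2  ⇒  2A = -96, A = -48.
Then Σ (x_i + x_{i+1})·c_i = -267, so x̄ = -267 / (6·(-48)) = 89/96.

89/96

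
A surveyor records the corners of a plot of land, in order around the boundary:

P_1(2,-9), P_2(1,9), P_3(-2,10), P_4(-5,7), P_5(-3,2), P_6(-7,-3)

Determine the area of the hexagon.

Cross-terms: 27, 28, 36, 11, 23, 69  ⇒  Σ = 194
Area = |Σ|/2 = 97.

97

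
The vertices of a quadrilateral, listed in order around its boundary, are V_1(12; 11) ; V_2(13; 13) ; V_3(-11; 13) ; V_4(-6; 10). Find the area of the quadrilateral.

Apply the surveyor's formula: 2A = Σ (x_i·y_{i+1} − x_{i+1}·y_i), indices taken mod 4.
Cross-terms: 13, 312, -32, -186  ⇒  Σ = 107
Area = |Σ|/2 = 53.5.

53.5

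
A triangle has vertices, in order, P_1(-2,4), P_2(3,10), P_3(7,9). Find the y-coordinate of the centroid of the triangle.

23/3

Apply Gauss's area formula. First the cross-terms c_i = x_i·y_{i+1} − x_{i+1}·y_i:
  -32, -43, 46  ⇒  2A = -29, A = -14.5.
Then Σ (y_i + y_{i+1})·c_i = -667, so ȳ = -667 / (6·(-14.5)) = 23/3.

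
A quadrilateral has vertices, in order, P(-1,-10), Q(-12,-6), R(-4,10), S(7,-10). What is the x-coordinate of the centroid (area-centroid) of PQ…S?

-67/23

Apply the shoelace (surveyor's) formula. First the cross-terms c_i = x_i·y_{i+1} − x_{i+1}·y_i:
  -114, -144, -30, -80  ⇒  2A = -368, A = -184.
Then Σ (x_i + x_{i+1})·c_i = 3216, so x̄ = 3216 / (6·(-184)) = -67/23.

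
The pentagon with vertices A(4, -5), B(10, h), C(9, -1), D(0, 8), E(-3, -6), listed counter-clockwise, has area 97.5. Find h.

-4

The doubled signed area Σ (x_i y_{i+1} − x_{i+1} y_i) is linear in h.
With h=0 it equals 175; the coefficient of h is -5 (from the two edges through B).
So -5·h + 175 = 2·97.5 = 195 ⇒ h = -4.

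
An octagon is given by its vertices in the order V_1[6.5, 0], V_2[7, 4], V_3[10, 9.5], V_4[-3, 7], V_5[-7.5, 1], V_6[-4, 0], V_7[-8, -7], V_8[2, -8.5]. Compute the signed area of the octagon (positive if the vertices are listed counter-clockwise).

Apply the surveyor's formula: 2A = Σ (x_i·y_{i+1} − x_{i+1}·y_i), indices taken mod 8.
Cross-terms: 26, 26.5, 98.5, 49.5, 4, 28, 82, 55.25  ⇒  Σ = 369.75
Signed area = Σ/2 = 184.875 (positive ⇒ counter-clockwise traversal).

184.875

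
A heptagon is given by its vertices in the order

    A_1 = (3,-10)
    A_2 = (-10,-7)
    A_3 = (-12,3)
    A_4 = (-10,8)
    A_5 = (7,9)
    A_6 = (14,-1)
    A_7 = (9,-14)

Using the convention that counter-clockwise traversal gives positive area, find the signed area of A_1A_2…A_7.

Apply Gauss's area formula: 2A = Σ (x_i·y_{i+1} − x_{i+1}·y_i), indices taken mod 7.
Cross-terms: -121, -114, -66, -146, -133, -187, -48  ⇒  Σ = -815
Signed area = Σ/2 = -407.5 (negative ⇒ clockwise traversal).

-407.5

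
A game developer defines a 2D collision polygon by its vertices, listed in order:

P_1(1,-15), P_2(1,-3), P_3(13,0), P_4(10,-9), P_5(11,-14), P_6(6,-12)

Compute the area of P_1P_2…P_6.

Σ = (12) + (39) + (-117) + (-41) + (-48) + (-78) = -233
Area = |Σ|/2 = 116.5.

116.5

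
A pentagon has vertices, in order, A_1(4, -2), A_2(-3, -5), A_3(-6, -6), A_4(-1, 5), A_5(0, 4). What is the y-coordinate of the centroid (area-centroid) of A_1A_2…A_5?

-1

Apply the shoelace formula. First the cross-terms c_i = x_i·y_{i+1} − x_{i+1}·y_i:
  -26, -12, -36, -4, -16  ⇒  2A = -94, A = -47.
Then Σ (y_i + y_{i+1})·c_i = 282, so ȳ = 282 / (6·(-47)) = -1.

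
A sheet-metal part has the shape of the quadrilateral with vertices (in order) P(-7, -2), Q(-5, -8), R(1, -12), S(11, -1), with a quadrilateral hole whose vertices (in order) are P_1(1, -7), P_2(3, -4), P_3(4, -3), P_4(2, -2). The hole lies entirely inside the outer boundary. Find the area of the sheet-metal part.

103

Outer boundary:
Apply the surveyor's formula: 2A = Σ (x_i·y_{i+1} − x_{i+1}·y_i), indices taken mod 4.
Σ = (46) + (68) + (131) + (-29) = 216
Area = |Σ|/2 = 108.
Hole:
Apply the surveyor's formula: 2A = Σ (x_i·y_{i+1} − x_{i+1}·y_i), indices taken mod 4.
P_1→P_2: (1)(-4) − (3)(-7) = 17
P_2→P_3: (3)(-3) − (4)(-4) = 7
P_3→P_4: (4)(-2) − (2)(-3) = -2
P_4→P_1: (2)(-7) − (1)(-2) = -12
Σ = 10
Area = |Σ|/2 = 5.
Net area = 108 − 5 = 103.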